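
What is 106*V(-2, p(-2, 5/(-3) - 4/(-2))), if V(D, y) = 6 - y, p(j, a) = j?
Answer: 848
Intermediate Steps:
106*V(-2, p(-2, 5/(-3) - 4/(-2))) = 106*(6 - 1*(-2)) = 106*(6 + 2) = 106*8 = 848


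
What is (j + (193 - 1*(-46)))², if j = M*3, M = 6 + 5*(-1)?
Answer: 58564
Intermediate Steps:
M = 1 (M = 6 - 5 = 1)
j = 3 (j = 1*3 = 3)
(j + (193 - 1*(-46)))² = (3 + (193 - 1*(-46)))² = (3 + (193 + 46))² = (3 + 239)² = 242² = 58564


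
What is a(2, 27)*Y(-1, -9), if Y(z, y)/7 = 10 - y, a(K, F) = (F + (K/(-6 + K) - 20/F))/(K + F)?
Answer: 185003/1566 ≈ 118.14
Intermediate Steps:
a(K, F) = (F - 20/F + K/(-6 + K))/(F + K) (a(K, F) = (F + (-20/F + K/(-6 + K)))/(F + K) = (F - 20/F + K/(-6 + K))/(F + K))
Y(z, y) = 70 - 7*y (Y(z, y) = 7*(10 - y) = 70 - 7*y)
a(2, 27)*Y(-1, -9) = ((120 - 20*2 - 6*27**2 + 27*2 + 2*27**2)/(27*(2**2 - 6*27 - 6*2 + 27*2)))*(70 - 7*(-9)) = ((120 - 40 - 6*729 + 54 + 2*729)/(27*(4 - 162 - 12 + 54)))*(70 + 63) = ((1/27)*(120 - 40 - 4374 + 54 + 1458)/(-116))*133 = ((1/27)*(-1/116)*(-2782))*133 = (1391/1566)*133 = 185003/1566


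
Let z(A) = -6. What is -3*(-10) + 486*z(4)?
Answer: -2886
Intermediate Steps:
-3*(-10) + 486*z(4) = -3*(-10) + 486*(-6) = 30 - 2916 = -2886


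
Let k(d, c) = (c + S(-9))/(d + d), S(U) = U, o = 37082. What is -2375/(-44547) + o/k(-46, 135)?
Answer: -25328958553/935487 ≈ -27076.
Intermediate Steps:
k(d, c) = (-9 + c)/(2*d) (k(d, c) = (c - 9)/(d + d) = (-9 + c)/((2*d)) = (-9 + c)*(1/(2*d)) = (-9 + c)/(2*d))
-2375/(-44547) + o/k(-46, 135) = -2375/(-44547) + 37082/(((1/2)*(-9 + 135)/(-46))) = -2375*(-1/44547) + 37082/(((1/2)*(-1/46)*126)) = 2375/44547 + 37082/(-63/46) = 2375/44547 + 37082*(-46/63) = 2375/44547 - 1705772/63 = -25328958553/935487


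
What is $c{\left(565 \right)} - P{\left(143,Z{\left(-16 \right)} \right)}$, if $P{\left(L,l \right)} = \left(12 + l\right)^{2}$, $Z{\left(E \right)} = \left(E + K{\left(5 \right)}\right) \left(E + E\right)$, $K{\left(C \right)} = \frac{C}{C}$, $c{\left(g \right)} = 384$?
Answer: $-241680$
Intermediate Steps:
$K{\left(C \right)} = 1$
$Z{\left(E \right)} = 2 E \left(1 + E\right)$ ($Z{\left(E \right)} = \left(E + 1\right) \left(E + E\right) = \left(1 + E\right) 2 E = 2 E \left(1 + E\right)$)
$c{\left(565 \right)} - P{\left(143,Z{\left(-16 \right)} \right)} = 384 - \left(12 + 2 \left(-16\right) \left(1 - 16\right)\right)^{2} = 384 - \left(12 + 2 \left(-16\right) \left(-15\right)\right)^{2} = 384 - \left(12 + 480\right)^{2} = 384 - 492^{2} = 384 - 242064 = -241680$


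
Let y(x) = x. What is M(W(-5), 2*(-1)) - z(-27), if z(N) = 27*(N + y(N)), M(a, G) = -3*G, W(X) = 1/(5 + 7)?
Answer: 1464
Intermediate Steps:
W(X) = 1/12
z(N) = 54*N (z(N) = 27*(N + N) = 27*(2*N) = 54*N)
M(W(-5), 2*(-1)) - z(-27) = -6*(-1) - 54*(-27) = -3*(-2) - 1*(-1458) = 6 + 1458 = 1464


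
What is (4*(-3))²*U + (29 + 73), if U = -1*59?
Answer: -8394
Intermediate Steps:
U = -59
(4*(-3))²*U + (29 + 73) = (4*(-3))²*(-59) + (29 + 73) = (-12)²*(-59) + 102 = 144*(-59) + 102 = -8496 + 102 = -8394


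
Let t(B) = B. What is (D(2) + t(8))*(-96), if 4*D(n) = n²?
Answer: -864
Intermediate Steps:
D(n) = n²/4
(D(2) + t(8))*(-96) = ((¼)*2² + 8)*(-96) = ((¼)*4 + 8)*(-96) = (1 + 8)*(-96) = 9*(-96) = -864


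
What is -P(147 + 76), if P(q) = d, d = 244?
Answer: -244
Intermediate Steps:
P(q) = 244
-P(147 + 76) = -1*244 = -244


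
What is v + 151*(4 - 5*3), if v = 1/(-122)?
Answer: -202643/122 ≈ -1661.0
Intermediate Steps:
v = -1/122 ≈ -0.0081967
v + 151*(4 - 5*3) = -1/122 + 151*(4 - 5*3) = -1/122 + 151*(4 - 15) = -1/122 + 151*(-11) = -1/122 - 1661 = -202643/122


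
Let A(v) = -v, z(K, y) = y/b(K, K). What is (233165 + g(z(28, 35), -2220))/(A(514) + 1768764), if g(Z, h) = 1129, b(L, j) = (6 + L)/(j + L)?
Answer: 117147/884125 ≈ 0.13250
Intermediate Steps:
b(L, j) = (6 + L)/(L + j)
z(K, y) = 2*K*y/(6 + K) (z(K, y) = y/(((6 + K)/(K + K))) = y/(((6 + K)/((2*K)))) = y/(((1/(2*K))*(6 + K))) = y/(((6 + K)/(2*K))) = y*(2*K/(6 + K)) = 2*K*y/(6 + K))
(233165 + g(z(28, 35), -2220))/(A(514) + 1768764) = (233165 + 1129)/(-1*514 + 1768764) = 234294/(-514 + 1768764) = 234294/1768250 = 234294*(1/1768250) = 117147/884125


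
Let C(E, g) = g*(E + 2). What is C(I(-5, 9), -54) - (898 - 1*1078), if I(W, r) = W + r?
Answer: -144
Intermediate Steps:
C(E, g) = g*(2 + E)
C(I(-5, 9), -54) - (898 - 1*1078) = -54*(2 + (-5 + 9)) - (898 - 1*1078) = -54*(2 + 4) - (898 - 1078) = -54*6 - 1*(-180) = -324 + 180 = -144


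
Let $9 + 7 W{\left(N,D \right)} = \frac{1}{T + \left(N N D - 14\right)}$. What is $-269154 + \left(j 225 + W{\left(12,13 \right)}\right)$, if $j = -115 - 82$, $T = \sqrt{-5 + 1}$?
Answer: $- \frac{3787653137479}{12082588} - \frac{i}{12082588} \approx -3.1348 \cdot 10^{5} - 8.2764 \cdot 10^{-8} i$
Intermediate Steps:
$T = 2 i$ ($T = \sqrt{-4} = 2 i \approx 2.0 i$)
$j = -197$ ($j = -115 - 82 = -197$)
$W{\left(N,D \right)} = - \frac{9}{7} + \frac{1}{7 \left(-14 + 2 i + D N^{2}\right)}$ ($W{\left(N,D \right)} = - \frac{9}{7} + \frac{1}{7 \left(2 i + \left(N N D - 14\right)\right)} = - \frac{9}{7} + \frac{1}{7 \left(2 i + \left(N^{2} D - 14\right)\right)} = - \frac{9}{7} + \frac{1}{7 \left(2 i + \left(D N^{2} - 14\right)\right)} = - \frac{9}{7} + \frac{1}{7 \left(2 i + \left(-14 + D N^{2}\right)\right)} = - \frac{9}{7} + \frac{1}{7 \left(-14 + 2 i + D N^{2}\right)}$)
$-269154 + \left(j 225 + W{\left(12,13 \right)}\right) = -269154 + \left(\left(-197\right) 225 + \frac{127 - 18 i - 117 \cdot 12^{2}}{7 \left(-14 + 2 i + 13 \cdot 12^{2}\right)}\right) = -269154 - \left(44325 - \frac{127 - 18 i - 117 \cdot 144}{7 \left(-14 + 2 i + 13 \cdot 144\right)}\right) = -269154 - \left(44325 - \frac{127 - 18 i - 16848}{7 \left(-14 + 2 i + 1872\right)}\right) = -269154 - \left(44325 - \frac{-16721 - 18 i}{7 \left(1858 + 2 i\right)}\right) = -269154 - \left(44325 - \frac{\frac{1858 - 2 i}{3452168} \left(-16721 - 18 i\right)}{7}\right) = -269154 - \left(44325 - \frac{\left(-16721 - 18 i\right) \left(1858 - 2 i\right)}{24165176}\right) = -313479 + \frac{\left(-16721 - 18 i\right) \left(1858 - 2 i\right)}{24165176}$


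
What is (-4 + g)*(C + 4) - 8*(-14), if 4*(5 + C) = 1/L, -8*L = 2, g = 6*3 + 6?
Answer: 72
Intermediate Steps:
g = 24 (g = 18 + 6 = 24)
L = -1/4 (L = -1/8*2 = -1/4 ≈ -0.25000)
C = -6 (C = -5 + 1/(4*(-1/4)) = -5 + (1/4)*(-4) = -5 - 1 = -6)
(-4 + g)*(C + 4) - 8*(-14) = (-4 + 24)*(-6 + 4) - 8*(-14) = 20*(-2) + 112 = -40 + 112 = 72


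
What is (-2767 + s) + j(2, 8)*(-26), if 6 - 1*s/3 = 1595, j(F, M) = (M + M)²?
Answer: -14190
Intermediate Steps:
j(F, M) = 4*M² (j(F, M) = (2*M)² = 4*M²)
s = -4767 (s = 18 - 3*1595 = 18 - 4785 = -4767)
(-2767 + s) + j(2, 8)*(-26) = (-2767 - 4767) + (4*8²)*(-26) = -7534 + (4*64)*(-26) = -7534 + 256*(-26) = -7534 - 6656 = -14190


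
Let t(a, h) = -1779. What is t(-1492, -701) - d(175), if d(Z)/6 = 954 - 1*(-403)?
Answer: -9921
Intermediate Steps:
d(Z) = 8142 (d(Z) = 6*(954 - 1*(-403)) = 6*(954 + 403) = 6*1357 = 8142)
t(-1492, -701) - d(175) = -1779 - 1*8142 = -1779 - 8142 = -9921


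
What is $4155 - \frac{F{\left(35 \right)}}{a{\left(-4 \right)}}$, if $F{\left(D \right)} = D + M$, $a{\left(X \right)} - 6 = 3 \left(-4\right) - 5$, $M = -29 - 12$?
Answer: $\frac{45699}{11} \approx 4154.5$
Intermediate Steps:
$M = -41$ ($M = -29 - 12 = -41$)
$a{\left(X \right)} = -11$ ($a{\left(X \right)} = 6 + \left(3 \left(-4\right) - 5\right) = 6 - 17 = -11$)
$F{\left(D \right)} = -41 + D$ ($F{\left(D \right)} = D - 41 = -41 + D$)
$4155 - \frac{F{\left(35 \right)}}{a{\left(-4 \right)}} = 4155 - \frac{-41 + 35}{-11} = 4155 - \left(-6\right) \left(- \frac{1}{11}\right) = 4155 - \frac{6}{11} = \frac{45699}{11}$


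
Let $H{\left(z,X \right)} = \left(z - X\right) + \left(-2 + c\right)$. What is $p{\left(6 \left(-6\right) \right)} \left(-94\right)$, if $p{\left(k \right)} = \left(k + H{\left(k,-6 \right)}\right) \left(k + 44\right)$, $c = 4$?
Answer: $48128$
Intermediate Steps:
$H{\left(z,X \right)} = 2 + z - X$ ($H{\left(z,X \right)} = \left(z - X\right) + \left(-2 + 4\right) = \left(z - X\right) + 2 = 2 + z - X$)
$p{\left(k \right)} = \left(8 + 2 k\right) \left(44 + k\right)$ ($p{\left(k \right)} = \left(k + \left(2 + k - -6\right)\right) \left(k + 44\right) = \left(k + \left(2 + k + 6\right)\right) \left(44 + k\right) = \left(k + \left(8 + k\right)\right) \left(44 + k\right) = \left(8 + 2 k\right) \left(44 + k\right)$)
$p{\left(6 \left(-6\right) \right)} \left(-94\right) = \left(352 + 2 \left(6 \left(-6\right)\right)^{2} + 96 \cdot 6 \left(-6\right)\right) \left(-94\right) = \left(352 + 2 \left(-36\right)^{2} + 96 \left(-36\right)\right) \left(-94\right) = \left(352 + 2 \cdot 1296 - 3456\right) \left(-94\right) = \left(352 + 2592 - 3456\right) \left(-94\right) = \left(-512\right) \left(-94\right) = 48128$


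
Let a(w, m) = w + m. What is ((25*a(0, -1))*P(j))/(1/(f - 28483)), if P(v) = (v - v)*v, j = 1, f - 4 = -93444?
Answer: 0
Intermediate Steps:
f = -93440 (f = 4 - 93444 = -93440)
a(w, m) = m + w
P(v) = 0 (P(v) = 0*v = 0)
((25*a(0, -1))*P(j))/(1/(f - 28483)) = ((25*(-1 + 0))*0)/(1/(-93440 - 28483)) = ((25*(-1))*0)/(1/(-121923)) = (-25*0)/(-1/121923) = 0*(-121923) = 0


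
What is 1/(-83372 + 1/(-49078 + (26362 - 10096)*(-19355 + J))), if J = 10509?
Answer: -143938114/12000408440409 ≈ -1.1994e-5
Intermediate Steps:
1/(-83372 + 1/(-49078 + (26362 - 10096)*(-19355 + J))) = 1/(-83372 + 1/(-49078 + (26362 - 10096)*(-19355 + 10509))) = 1/(-83372 + 1/(-49078 + 16266*(-8846))) = 1/(-83372 + 1/(-49078 - 143889036)) = 1/(-83372 + 1/(-143938114)) = 1/(-83372 - 1/143938114) = 1/(-12000408440409/143938114) = -143938114/12000408440409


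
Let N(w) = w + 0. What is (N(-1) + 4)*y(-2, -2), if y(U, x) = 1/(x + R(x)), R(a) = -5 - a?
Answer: -⅗ ≈ -0.60000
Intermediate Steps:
N(w) = w
y(U, x) = -⅕ (y(U, x) = 1/(x + (-5 - x)) = 1/(-5) = -⅕)
(N(-1) + 4)*y(-2, -2) = (-1 + 4)*(-⅕) = 3*(-⅕) = -⅗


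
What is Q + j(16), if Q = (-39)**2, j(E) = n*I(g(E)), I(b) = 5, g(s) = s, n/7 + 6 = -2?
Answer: 1241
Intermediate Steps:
n = -56 (n = -42 + 7*(-2) = -42 - 14 = -56)
j(E) = -280 (j(E) = -56*5 = -280)
Q = 1521
Q + j(16) = 1521 - 280 = 1241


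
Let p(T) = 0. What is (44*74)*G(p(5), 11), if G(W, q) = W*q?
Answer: 0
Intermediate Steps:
(44*74)*G(p(5), 11) = (44*74)*(0*11) = 3256*0 = 0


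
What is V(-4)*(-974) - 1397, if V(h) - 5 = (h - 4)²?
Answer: -68603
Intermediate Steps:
V(h) = 5 + (-4 + h)² (V(h) = 5 + (h - 4)² = 5 + (-4 + h)²)
V(-4)*(-974) - 1397 = (5 + (-4 - 4)²)*(-974) - 1397 = (5 + (-8)²)*(-974) - 1397 = (5 + 64)*(-974) - 1397 = 69*(-974) - 1397 = -67206 - 1397 = -68603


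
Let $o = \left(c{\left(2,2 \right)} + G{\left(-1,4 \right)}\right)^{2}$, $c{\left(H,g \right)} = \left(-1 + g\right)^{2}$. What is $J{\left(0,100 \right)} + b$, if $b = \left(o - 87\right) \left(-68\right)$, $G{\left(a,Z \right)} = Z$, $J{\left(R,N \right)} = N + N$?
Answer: $4416$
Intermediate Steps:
$J{\left(R,N \right)} = 2 N$
$o = 25$ ($o = \left(\left(-1 + 2\right)^{2} + 4\right)^{2} = \left(1^{2} + 4\right)^{2} = \left(1 + 4\right)^{2} = 5^{2} = 25$)
$b = 4216$ ($b = \left(25 - 87\right) \left(-68\right) = \left(-62\right) \left(-68\right) = 4216$)
$J{\left(0,100 \right)} + b = 2 \cdot 100 + 4216 = 200 + 4216 = 4416$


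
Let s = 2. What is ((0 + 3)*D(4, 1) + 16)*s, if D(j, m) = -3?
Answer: 14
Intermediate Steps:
((0 + 3)*D(4, 1) + 16)*s = ((0 + 3)*(-3) + 16)*2 = (3*(-3) + 16)*2 = (-9 + 16)*2 = 7*2 = 14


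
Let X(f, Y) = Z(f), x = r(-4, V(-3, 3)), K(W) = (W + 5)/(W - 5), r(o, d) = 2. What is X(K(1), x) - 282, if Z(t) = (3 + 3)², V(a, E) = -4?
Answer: -246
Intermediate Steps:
Z(t) = 36 (Z(t) = 6² = 36)
K(W) = (5 + W)/(-5 + W)
x = 2
X(f, Y) = 36
X(K(1), x) - 282 = 36 - 282 = -246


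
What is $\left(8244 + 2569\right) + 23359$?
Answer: $34172$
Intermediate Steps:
$\left(8244 + 2569\right) + 23359 = 10813 + 23359 = 34172$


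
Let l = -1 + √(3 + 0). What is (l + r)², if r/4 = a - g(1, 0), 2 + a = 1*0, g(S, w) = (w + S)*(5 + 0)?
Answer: (29 - √3)² ≈ 743.54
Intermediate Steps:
g(S, w) = 5*S + 5*w (g(S, w) = (S + w)*5 = 5*S + 5*w)
a = -2 (a = -2 + 1*0 = -2 + 0 = -2)
r = -28 (r = 4*(-2 - (5*1 + 5*0)) = 4*(-2 - (5 + 0)) = 4*(-2 - 1*5) = 4*(-2 - 5) = 4*(-7) = -28)
l = -1 + √3 ≈ 0.73205
(l + r)² = ((-1 + √3) - 28)² = (-29 + √3)²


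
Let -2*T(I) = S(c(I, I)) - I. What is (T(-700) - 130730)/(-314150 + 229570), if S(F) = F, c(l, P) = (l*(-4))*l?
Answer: -42446/4229 ≈ -10.037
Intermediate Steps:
c(l, P) = -4*l² (c(l, P) = (-4*l)*l = -4*l²)
T(I) = I/2 + 2*I² (T(I) = -(-4*I² - I)/2 = -(-I - 4*I²)/2 = I/2 + 2*I²)
(T(-700) - 130730)/(-314150 + 229570) = ((½)*(-700)*(1 + 4*(-700)) - 130730)/(-314150 + 229570) = ((½)*(-700)*(1 - 2800) - 130730)/(-84580) = ((½)*(-700)*(-2799) - 130730)*(-1/84580) = (979650 - 130730)*(-1/84580) = 848920*(-1/84580) = -42446/4229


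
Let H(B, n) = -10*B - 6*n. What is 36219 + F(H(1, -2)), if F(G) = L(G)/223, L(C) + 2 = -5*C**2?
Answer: 8076815/223 ≈ 36219.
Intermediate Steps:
L(C) = -2 - 5*C**2
F(G) = -2/223 - 5*G**2/223 (F(G) = (-2 - 5*G**2)/223 = (-2 - 5*G**2)*(1/223) = -2/223 - 5*G**2/223)
36219 + F(H(1, -2)) = 36219 + (-2/223 - 5*(-10*1 - 6*(-2))**2/223) = 36219 + (-2/223 - 5*(-10 + 12)**2/223) = 36219 + (-2/223 - 5/223*2**2) = 36219 + (-2/223 - 5/223*4) = 36219 + (-2/223 - 20/223) = 36219 - 22/223 = 8076815/223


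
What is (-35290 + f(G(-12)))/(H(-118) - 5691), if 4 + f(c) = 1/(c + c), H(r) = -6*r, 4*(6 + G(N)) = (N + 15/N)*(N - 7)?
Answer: 32152826/4539513 ≈ 7.0829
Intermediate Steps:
G(N) = -6 + (-7 + N)*(N + 15/N)/4 (G(N) = -6 + ((N + 15/N)*(N - 7))/4 = -6 + ((N + 15/N)*(-7 + N))/4 = -6 + ((-7 + N)*(N + 15/N))/4 = -6 + (-7 + N)*(N + 15/N)/4)
f(c) = -4 + 1/(2*c) (f(c) = -4 + 1/(c + c) = -4 + 1/(2*c))
(-35290 + f(G(-12)))/(H(-118) - 5691) = (-35290 + (-4 + 1/(2*(((¼)*(-105 - 1*(-12)*(9 - 1*(-12)² + 7*(-12)))/(-12))))))/(-6*(-118) - 5691) = (-35290 + (-4 + 1/(2*(((¼)*(-1/12)*(-105 - 1*(-12)*(9 - 1*144 - 84)))))))/(708 - 5691) = (-35290 + (-4 + 1/(2*(((¼)*(-1/12)*(-105 - 1*(-12)*(9 - 144 - 84)))))))/(-4983) = (-35290 + (-4 + 1/(2*(((¼)*(-1/12)*(-105 - 1*(-12)*(-219)))))))*(-1/4983) = (-35290 + (-4 + 1/(2*(((¼)*(-1/12)*(-105 - 2628))))))*(-1/4983) = (-35290 + (-4 + 1/(2*(((¼)*(-1/12)*(-2733))))))*(-1/4983) = (-35290 + (-4 + 1/(2*(911/16))))*(-1/4983) = (-35290 + (-4 + (½)*(16/911)))*(-1/4983) = (-35290 + (-4 + 8/911))*(-1/4983) = (-35290 - 3636/911)*(-1/4983) = -32152826/911*(-1/4983) = 32152826/4539513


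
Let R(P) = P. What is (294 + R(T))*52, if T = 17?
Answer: 16172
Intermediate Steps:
(294 + R(T))*52 = (294 + 17)*52 = 311*52 = 16172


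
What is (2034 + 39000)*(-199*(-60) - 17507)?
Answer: -228436278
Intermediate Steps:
(2034 + 39000)*(-199*(-60) - 17507) = 41034*(11940 - 17507) = 41034*(-5567) = -228436278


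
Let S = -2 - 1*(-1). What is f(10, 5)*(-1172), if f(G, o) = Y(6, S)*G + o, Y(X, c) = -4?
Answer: 41020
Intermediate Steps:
S = -1 (S = -2 + 1 = -1)
f(G, o) = o - 4*G (f(G, o) = -4*G + o = o - 4*G)
f(10, 5)*(-1172) = (5 - 4*10)*(-1172) = (5 - 40)*(-1172) = -35*(-1172) = 41020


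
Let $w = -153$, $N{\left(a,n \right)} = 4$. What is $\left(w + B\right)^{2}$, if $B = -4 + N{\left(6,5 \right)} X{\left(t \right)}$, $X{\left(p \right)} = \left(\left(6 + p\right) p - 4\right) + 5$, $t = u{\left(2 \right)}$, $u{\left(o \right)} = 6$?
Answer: $18225$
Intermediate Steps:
$t = 6$
$X{\left(p \right)} = 1 + p \left(6 + p\right)$ ($X{\left(p \right)} = \left(p \left(6 + p\right) - 4\right) + 5 = \left(-4 + p \left(6 + p\right)\right) + 5 = 1 + p \left(6 + p\right)$)
$B = 288$ ($B = -4 + 4 \left(1 + 6^{2} + 6 \cdot 6\right) = -4 + 4 \left(1 + 36 + 36\right) = -4 + 4 \cdot 73 = -4 + 292 = 288$)
$\left(w + B\right)^{2} = \left(-153 + 288\right)^{2} = 135^{2} = 18225$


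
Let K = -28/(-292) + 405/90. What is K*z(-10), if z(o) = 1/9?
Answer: 671/1314 ≈ 0.51065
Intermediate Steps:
z(o) = ⅑
K = 671/146 (K = -28*(-1/292) + 405*(1/90) = 7/73 + 9/2 = 671/146 ≈ 4.5959)
K*z(-10) = (671/146)*(⅑) = 671/1314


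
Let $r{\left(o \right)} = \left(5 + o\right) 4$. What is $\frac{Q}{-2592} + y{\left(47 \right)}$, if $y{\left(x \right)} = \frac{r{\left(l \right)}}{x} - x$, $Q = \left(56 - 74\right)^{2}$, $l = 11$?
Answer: $- \frac{17207}{376} \approx -45.763$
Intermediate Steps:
$r{\left(o \right)} = 20 + 4 o$
$Q = 324$ ($Q = \left(-18\right)^{2} = 324$)
$y{\left(x \right)} = - x + \frac{64}{x}$ ($y{\left(x \right)} = \frac{20 + 4 \cdot 11}{x} - x = \frac{20 + 44}{x} - x = \frac{64}{x} - x = - x + \frac{64}{x}$)
$\frac{Q}{-2592} + y{\left(47 \right)} = \frac{324}{-2592} + \left(\left(-1\right) 47 + \frac{64}{47}\right) = 324 \left(- \frac{1}{2592}\right) + \left(-47 + 64 \cdot \frac{1}{47}\right) = - \frac{1}{8} + \left(-47 + \frac{64}{47}\right) = - \frac{1}{8} - \frac{2145}{47} = - \frac{17207}{376}$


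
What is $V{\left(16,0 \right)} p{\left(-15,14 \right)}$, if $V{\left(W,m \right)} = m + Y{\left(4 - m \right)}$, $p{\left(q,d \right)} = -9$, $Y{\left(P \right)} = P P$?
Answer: $-144$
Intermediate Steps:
$Y{\left(P \right)} = P^{2}$
$V{\left(W,m \right)} = m + \left(4 - m\right)^{2}$
$V{\left(16,0 \right)} p{\left(-15,14 \right)} = \left(0 + \left(-4 + 0\right)^{2}\right) \left(-9\right) = \left(0 + \left(-4\right)^{2}\right) \left(-9\right) = \left(0 + 16\right) \left(-9\right) = 16 \left(-9\right) = -144$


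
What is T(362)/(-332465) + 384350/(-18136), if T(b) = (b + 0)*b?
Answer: -65079768367/3014792620 ≈ -21.587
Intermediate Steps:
T(b) = b² (T(b) = b*b = b²)
T(362)/(-332465) + 384350/(-18136) = 362²/(-332465) + 384350/(-18136) = 131044*(-1/332465) + 384350*(-1/18136) = -131044/332465 - 192175/9068 = -65079768367/3014792620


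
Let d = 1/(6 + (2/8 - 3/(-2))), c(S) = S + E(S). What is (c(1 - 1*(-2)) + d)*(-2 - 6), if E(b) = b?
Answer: -1520/31 ≈ -49.032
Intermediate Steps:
c(S) = 2*S (c(S) = S + S = 2*S)
d = 4/31 (d = 1/(6 + (2*(⅛) - 3*(-½))) = 1/(6 + (¼ + 3/2)) = 1/(6 + 7/4) = 1/(31/4) = 4/31 ≈ 0.12903)
(c(1 - 1*(-2)) + d)*(-2 - 6) = (2*(1 - 1*(-2)) + 4/31)*(-2 - 6) = (2*(1 + 2) + 4/31)*(-8) = (2*3 + 4/31)*(-8) = (6 + 4/31)*(-8) = (190/31)*(-8) = -1520/31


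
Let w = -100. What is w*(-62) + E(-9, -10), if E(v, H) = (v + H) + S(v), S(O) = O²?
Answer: 6262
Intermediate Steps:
E(v, H) = H + v + v² (E(v, H) = (v + H) + v² = (H + v) + v² = H + v + v²)
w*(-62) + E(-9, -10) = -100*(-62) + (-10 - 9 + (-9)²) = 6200 + (-10 - 9 + 81) = 6200 + 62 = 6262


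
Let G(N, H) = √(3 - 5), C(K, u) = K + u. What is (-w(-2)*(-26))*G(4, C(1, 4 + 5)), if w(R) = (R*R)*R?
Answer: -208*I*√2 ≈ -294.16*I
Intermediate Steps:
w(R) = R³ (w(R) = R²*R = R³)
G(N, H) = I*√2 (G(N, H) = √(-2) = I*√2)
(-w(-2)*(-26))*G(4, C(1, 4 + 5)) = (-1*(-2)³*(-26))*(I*√2) = (-1*(-8)*(-26))*(I*√2) = (8*(-26))*(I*√2) = -208*I*√2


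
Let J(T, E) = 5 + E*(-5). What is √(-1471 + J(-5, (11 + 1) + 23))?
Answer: I*√1641 ≈ 40.509*I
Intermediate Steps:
J(T, E) = 5 - 5*E
√(-1471 + J(-5, (11 + 1) + 23)) = √(-1471 + (5 - 5*((11 + 1) + 23))) = √(-1471 + (5 - 5*(12 + 23))) = √(-1471 + (5 - 5*35)) = √(-1471 + (5 - 175)) = √(-1471 - 170) = √(-1641) = I*√1641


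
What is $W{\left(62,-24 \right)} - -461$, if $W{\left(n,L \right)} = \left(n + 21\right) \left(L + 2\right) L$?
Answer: $44285$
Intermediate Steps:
$W{\left(n,L \right)} = L \left(2 + L\right) \left(21 + n\right)$ ($W{\left(n,L \right)} = \left(21 + n\right) \left(2 + L\right) L = \left(2 + L\right) \left(21 + n\right) L = L \left(2 + L\right) \left(21 + n\right)$)
$W{\left(62,-24 \right)} - -461 = - 24 \left(42 + 2 \cdot 62 + 21 \left(-24\right) - 1488\right) - -461 = - 24 \left(42 + 124 - 504 - 1488\right) + 461 = \left(-24\right) \left(-1826\right) + 461 = 43824 + 461 = 44285$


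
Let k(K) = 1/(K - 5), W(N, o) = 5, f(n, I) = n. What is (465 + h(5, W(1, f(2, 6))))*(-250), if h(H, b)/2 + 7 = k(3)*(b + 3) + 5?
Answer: -113250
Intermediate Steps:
k(K) = 1/(-5 + K)
h(H, b) = -7 - b (h(H, b) = -14 + 2*((b + 3)/(-5 + 3) + 5) = -14 + 2*((3 + b)/(-2) + 5) = -14 + 2*(-(3 + b)/2 + 5) = -14 + 2*((-3/2 - b/2) + 5) = -14 + 2*(7/2 - b/2) = -14 + (7 - b) = -7 - b)
(465 + h(5, W(1, f(2, 6))))*(-250) = (465 + (-7 - 1*5))*(-250) = (465 + (-7 - 5))*(-250) = (465 - 12)*(-250) = 453*(-250) = -113250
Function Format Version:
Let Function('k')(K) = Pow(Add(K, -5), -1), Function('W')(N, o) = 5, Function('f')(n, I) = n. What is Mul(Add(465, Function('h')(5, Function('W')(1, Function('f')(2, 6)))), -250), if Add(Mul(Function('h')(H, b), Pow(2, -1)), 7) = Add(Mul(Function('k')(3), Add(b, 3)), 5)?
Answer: -113250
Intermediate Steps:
Function('k')(K) = Pow(Add(-5, K), -1)
Function('h')(H, b) = Add(-7, Mul(-1, b)) (Function('h')(H, b) = Add(-14, Mul(2, Add(Mul(Pow(Add(-5, 3), -1), Add(b, 3)), 5))) = Add(-14, Mul(2, Add(Mul(Pow(-2, -1), Add(3, b)), 5))) = Add(-14, Mul(2, Add(Mul(Rational(-1, 2), Add(3, b)), 5))) = Add(-14, Mul(2, Add(Add(Rational(-3, 2), Mul(Rational(-1, 2), b)), 5))) = Add(-14, Mul(2, Add(Rational(7, 2), Mul(Rational(-1, 2), b)))) = Add(-14, Add(7, Mul(-1, b))) = Add(-7, Mul(-1, b)))
Mul(Add(465, Function('h')(5, Function('W')(1, Function('f')(2, 6)))), -250) = Mul(Add(465, Add(-7, Mul(-1, 5))), -250) = Mul(Add(465, Add(-7, -5)), -250) = Mul(Add(465, -12), -250) = Mul(453, -250) = -113250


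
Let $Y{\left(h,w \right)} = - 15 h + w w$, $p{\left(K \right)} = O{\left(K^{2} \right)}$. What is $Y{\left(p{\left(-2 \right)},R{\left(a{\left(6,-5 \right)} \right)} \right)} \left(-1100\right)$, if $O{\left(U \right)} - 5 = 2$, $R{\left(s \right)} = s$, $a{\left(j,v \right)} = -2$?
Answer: $111100$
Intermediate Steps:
$O{\left(U \right)} = 7$ ($O{\left(U \right)} = 5 + 2 = 7$)
$p{\left(K \right)} = 7$
$Y{\left(h,w \right)} = w^{2} - 15 h$ ($Y{\left(h,w \right)} = - 15 h + w^{2} = w^{2} - 15 h$)
$Y{\left(p{\left(-2 \right)},R{\left(a{\left(6,-5 \right)} \right)} \right)} \left(-1100\right) = \left(\left(-2\right)^{2} - 105\right) \left(-1100\right) = \left(4 - 105\right) \left(-1100\right) = \left(-101\right) \left(-1100\right) = 111100$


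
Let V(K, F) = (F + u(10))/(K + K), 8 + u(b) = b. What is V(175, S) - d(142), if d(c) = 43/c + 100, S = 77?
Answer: -1243458/12425 ≈ -100.08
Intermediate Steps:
u(b) = -8 + b
d(c) = 100 + 43/c
V(K, F) = (2 + F)/(2*K) (V(K, F) = (F + (-8 + 10))/(K + K) = (F + 2)/((2*K)) = (2 + F)*(1/(2*K)) = (2 + F)/(2*K))
V(175, S) - d(142) = (½)*(2 + 77)/175 - (100 + 43/142) = (½)*(1/175)*79 - (100 + 43*(1/142)) = 79/350 - (100 + 43/142) = 79/350 - 1*14243/142 = 79/350 - 14243/142 = -1243458/12425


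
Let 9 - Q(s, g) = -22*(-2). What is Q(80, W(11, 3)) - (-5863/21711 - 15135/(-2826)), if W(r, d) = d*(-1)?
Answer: -91091191/2272418 ≈ -40.086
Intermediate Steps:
W(r, d) = -d
Q(s, g) = -35 (Q(s, g) = 9 - (-22)*(-2) = 9 - 1*44 = 9 - 44 = -35)
Q(80, W(11, 3)) - (-5863/21711 - 15135/(-2826)) = -35 - (-5863/21711 - 15135/(-2826)) = -35 - (-5863*1/21711 - 15135*(-1/2826)) = -35 - (-5863/21711 + 5045/942) = -35 - 1*11556561/2272418 = -35 - 11556561/2272418 = -91091191/2272418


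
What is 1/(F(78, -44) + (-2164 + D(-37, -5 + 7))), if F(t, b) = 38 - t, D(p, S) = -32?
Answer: -1/2236 ≈ -0.00044723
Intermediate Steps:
1/(F(78, -44) + (-2164 + D(-37, -5 + 7))) = 1/((38 - 1*78) + (-2164 - 32)) = 1/((38 - 78) - 2196) = 1/(-40 - 2196) = 1/(-2236) = -1/2236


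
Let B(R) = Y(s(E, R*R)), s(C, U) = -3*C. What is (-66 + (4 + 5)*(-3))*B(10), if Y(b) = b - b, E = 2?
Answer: 0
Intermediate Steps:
Y(b) = 0
B(R) = 0
(-66 + (4 + 5)*(-3))*B(10) = (-66 + (4 + 5)*(-3))*0 = (-66 + 9*(-3))*0 = (-66 - 27)*0 = -93*0 = 0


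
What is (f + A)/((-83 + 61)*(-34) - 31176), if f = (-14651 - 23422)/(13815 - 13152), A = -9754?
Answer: 2168325/6724588 ≈ 0.32245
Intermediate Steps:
f = -12691/221 (f = -38073/663 = -38073*1/663 = -12691/221 ≈ -57.425)
(f + A)/((-83 + 61)*(-34) - 31176) = (-12691/221 - 9754)/((-83 + 61)*(-34) - 31176) = -2168325/(221*(-22*(-34) - 31176)) = -2168325/(221*(748 - 31176)) = -2168325/221/(-30428) = -2168325/221*(-1/30428) = 2168325/6724588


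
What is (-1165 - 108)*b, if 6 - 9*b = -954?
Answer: -407360/3 ≈ -1.3579e+5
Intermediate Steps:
b = 320/3 (b = ⅔ - ⅑*(-954) = ⅔ + 106 = 320/3 ≈ 106.67)
(-1165 - 108)*b = (-1165 - 108)*(320/3) = -1273*320/3 = -407360/3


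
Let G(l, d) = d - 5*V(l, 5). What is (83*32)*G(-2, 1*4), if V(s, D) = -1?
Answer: 23904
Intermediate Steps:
G(l, d) = 5 + d (G(l, d) = d - 5*(-1) = d + 5 = 5 + d)
(83*32)*G(-2, 1*4) = (83*32)*(5 + 1*4) = 2656*(5 + 4) = 2656*9 = 23904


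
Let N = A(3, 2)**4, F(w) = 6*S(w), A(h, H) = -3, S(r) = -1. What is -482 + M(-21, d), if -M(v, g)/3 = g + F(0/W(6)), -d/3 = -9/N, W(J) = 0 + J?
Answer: -465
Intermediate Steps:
W(J) = J
F(w) = -6 (F(w) = 6*(-1) = -6)
N = 81 (N = (-3)**4 = 81)
d = 1/3 (d = -(-27)/81 = -3*(-1/9) = 1/3 ≈ 0.33333)
M(v, g) = 18 - 3*g (M(v, g) = -3*(g - 6) = -3*(-6 + g) = 18 - 3*g)
-482 + M(-21, d) = -482 + (18 - 3*1/3) = -482 + (18 - 1) = -482 + 17 = -465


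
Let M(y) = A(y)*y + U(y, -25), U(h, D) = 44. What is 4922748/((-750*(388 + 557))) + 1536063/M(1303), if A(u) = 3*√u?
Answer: -1815941112301034/261321430216875 + 6004470267*√1303/19910204207 ≈ 3.9370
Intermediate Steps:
M(y) = 44 + 3*y^(3/2) (M(y) = (3*√y)*y + 44 = 3*y^(3/2) + 44 = 44 + 3*y^(3/2))
4922748/((-750*(388 + 557))) + 1536063/M(1303) = 4922748/((-750*(388 + 557))) + 1536063/(44 + 3*1303^(3/2)) = 4922748/((-750*945)) + 1536063/(44 + 3*(1303*√1303)) = 4922748/(-708750) + 1536063/(44 + 3909*√1303) = 4922748*(-1/708750) + 1536063/(44 + 3909*√1303) = -91162/13125 + 1536063/(44 + 3909*√1303)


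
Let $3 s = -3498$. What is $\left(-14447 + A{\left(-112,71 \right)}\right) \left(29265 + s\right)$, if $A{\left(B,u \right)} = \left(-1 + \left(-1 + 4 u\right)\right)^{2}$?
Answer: $1828598623$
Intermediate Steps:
$s = -1166$ ($s = \frac{1}{3} \left(-3498\right) = -1166$)
$A{\left(B,u \right)} = \left(-2 + 4 u\right)^{2}$
$\left(-14447 + A{\left(-112,71 \right)}\right) \left(29265 + s\right) = \left(-14447 + 4 \left(-1 + 2 \cdot 71\right)^{2}\right) \left(29265 - 1166\right) = \left(-14447 + 4 \left(-1 + 142\right)^{2}\right) 28099 = \left(-14447 + 4 \cdot 141^{2}\right) 28099 = \left(-14447 + 4 \cdot 19881\right) 28099 = \left(-14447 + 79524\right) 28099 = 65077 \cdot 28099 = 1828598623$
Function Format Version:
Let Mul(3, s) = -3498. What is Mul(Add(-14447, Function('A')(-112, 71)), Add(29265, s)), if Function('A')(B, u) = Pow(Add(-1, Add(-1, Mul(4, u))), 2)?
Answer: 1828598623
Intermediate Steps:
s = -1166 (s = Mul(Rational(1, 3), -3498) = -1166)
Function('A')(B, u) = Pow(Add(-2, Mul(4, u)), 2)
Mul(Add(-14447, Function('A')(-112, 71)), Add(29265, s)) = Mul(Add(-14447, Mul(4, Pow(Add(-1, Mul(2, 71)), 2))), Add(29265, -1166)) = Mul(Add(-14447, Mul(4, Pow(Add(-1, 142), 2))), 28099) = Mul(Add(-14447, Mul(4, Pow(141, 2))), 28099) = Mul(Add(-14447, Mul(4, 19881)), 28099) = Mul(Add(-14447, 79524), 28099) = Mul(65077, 28099) = 1828598623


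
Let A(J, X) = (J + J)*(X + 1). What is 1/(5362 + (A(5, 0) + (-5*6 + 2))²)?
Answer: 1/5686 ≈ 0.00017587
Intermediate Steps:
A(J, X) = 2*J*(1 + X) (A(J, X) = (2*J)*(1 + X) = 2*J*(1 + X))
1/(5362 + (A(5, 0) + (-5*6 + 2))²) = 1/(5362 + (2*5*(1 + 0) + (-5*6 + 2))²) = 1/(5362 + (2*5*1 + (-30 + 2))²) = 1/(5362 + (10 - 28)²) = 1/(5362 + (-18)²) = 1/(5362 + 324) = 1/5686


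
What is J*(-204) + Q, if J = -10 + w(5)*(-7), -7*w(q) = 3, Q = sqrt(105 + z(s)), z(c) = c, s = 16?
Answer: 1439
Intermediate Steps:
Q = 11 (Q = sqrt(105 + 16) = sqrt(121) = 11)
w(q) = -3/7 (w(q) = -1/7*3 = -3/7)
J = -7 (J = -10 - 3/7*(-7) = -10 + 3 = -7)
J*(-204) + Q = -7*(-204) + 11 = 1428 + 11 = 1439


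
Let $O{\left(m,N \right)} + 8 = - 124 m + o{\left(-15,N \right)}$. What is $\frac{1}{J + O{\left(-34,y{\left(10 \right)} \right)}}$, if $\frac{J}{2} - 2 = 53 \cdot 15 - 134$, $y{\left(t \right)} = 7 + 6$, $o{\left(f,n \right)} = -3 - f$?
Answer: $\frac{1}{5546} \approx 0.00018031$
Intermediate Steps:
$y{\left(t \right)} = 13$
$O{\left(m,N \right)} = 4 - 124 m$ ($O{\left(m,N \right)} = -8 - \left(-12 + 124 m\right) = 4 - 124 m$)
$J = 1326$ ($J = 4 + 2 \left(53 \cdot 15 - 134\right) = 4 + 2 \left(795 - 134\right) = 4 + 2 \cdot 661 = 4 + 1322 = 1326$)
$\frac{1}{J + O{\left(-34,y{\left(10 \right)} \right)}} = \frac{1}{1326 + \left(4 - -4216\right)} = \frac{1}{1326 + \left(4 + 4216\right)} = \frac{1}{1326 + 4220} = \frac{1}{5546}$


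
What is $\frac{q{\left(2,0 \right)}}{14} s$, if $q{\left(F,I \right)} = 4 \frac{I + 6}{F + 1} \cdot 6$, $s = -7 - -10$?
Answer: $\frac{72}{7} \approx 10.286$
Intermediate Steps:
$s = 3$ ($s = -7 + 10 = 3$)
$q{\left(F,I \right)} = \frac{24 \left(6 + I\right)}{1 + F}$ ($q{\left(F,I \right)} = 4 \frac{6 + I}{1 + F} 6 = \frac{4 \left(6 + I\right)}{1 + F} 6 = \frac{24 \left(6 + I\right)}{1 + F}$)
$\frac{q{\left(2,0 \right)}}{14} s = \frac{24 \frac{1}{1 + 2} \left(6 + 0\right)}{14} \cdot 3 = 24 \cdot \frac{1}{3} \cdot 6 \cdot \frac{1}{14} \cdot 3 = 48 \cdot \frac{1}{14} \cdot 3 = \frac{24}{7} \cdot 3 = \frac{72}{7}$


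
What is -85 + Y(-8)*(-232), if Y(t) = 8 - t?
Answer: -3797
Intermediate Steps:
-85 + Y(-8)*(-232) = -85 + (8 - 1*(-8))*(-232) = -85 + (8 + 8)*(-232) = -85 + 16*(-232) = -85 - 3712 = -3797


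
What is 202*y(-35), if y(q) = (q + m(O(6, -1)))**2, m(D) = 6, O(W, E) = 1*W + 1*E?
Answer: 169882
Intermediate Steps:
O(W, E) = E + W (O(W, E) = W + E = E + W)
y(q) = (6 + q)**2 (y(q) = (q + 6)**2 = (6 + q)**2)
202*y(-35) = 202*(6 - 35)**2 = 202*(-29)**2 = 202*841 = 169882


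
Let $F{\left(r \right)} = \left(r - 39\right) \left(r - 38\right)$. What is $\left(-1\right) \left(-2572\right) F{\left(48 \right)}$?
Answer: $231480$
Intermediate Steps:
$F{\left(r \right)} = \left(-39 + r\right) \left(-38 + r\right)$
$\left(-1\right) \left(-2572\right) F{\left(48 \right)} = \left(-1\right) \left(-2572\right) \left(1482 + 48^{2} - 3696\right) = 2572 \left(1482 + 2304 - 3696\right) = 2572 \cdot 90 = 231480$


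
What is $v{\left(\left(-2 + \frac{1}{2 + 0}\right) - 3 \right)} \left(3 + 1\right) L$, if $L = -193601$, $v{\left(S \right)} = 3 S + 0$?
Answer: $10454454$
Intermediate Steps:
$v{\left(S \right)} = 3 S$
$v{\left(\left(-2 + \frac{1}{2 + 0}\right) - 3 \right)} \left(3 + 1\right) L = 3 \left(\left(-2 + \frac{1}{2 + 0}\right) - 3\right) \left(3 + 1\right) \left(-193601\right) = 3 \left(\left(-2 + \frac{1}{2}\right) - 3\right) 4 \left(-193601\right) = 3 \left(- \frac{3}{2} - 3\right) 4 \left(-193601\right) = 3 \left(- \frac{9}{2}\right) 4 \left(-193601\right) = \left(- \frac{27}{2}\right) 4 \left(-193601\right) = \left(-54\right) \left(-193601\right) = 10454454$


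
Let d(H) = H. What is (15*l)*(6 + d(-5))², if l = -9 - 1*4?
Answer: -195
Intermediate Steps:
l = -13 (l = -9 - 4 = -13)
(15*l)*(6 + d(-5))² = (15*(-13))*(6 - 5)² = -195*1² = -195*1 = -195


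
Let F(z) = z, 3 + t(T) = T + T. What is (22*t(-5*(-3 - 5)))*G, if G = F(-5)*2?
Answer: -16940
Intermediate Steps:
t(T) = -3 + 2*T (t(T) = -3 + (T + T) = -3 + 2*T)
G = -10 (G = -5*2 = -10)
(22*t(-5*(-3 - 5)))*G = (22*(-3 + 2*(-5*(-3 - 5))))*(-10) = (22*(-3 + 2*(-5*(-8))))*(-10) = (22*(-3 + 2*40))*(-10) = (22*(-3 + 80))*(-10) = (22*77)*(-10) = 1694*(-10) = -16940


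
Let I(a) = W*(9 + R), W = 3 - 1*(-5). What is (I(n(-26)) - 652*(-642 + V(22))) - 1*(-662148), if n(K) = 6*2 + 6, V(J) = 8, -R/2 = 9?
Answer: 1075444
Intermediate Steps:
R = -18 (R = -2*9 = -18)
W = 8 (W = 3 + 5 = 8)
n(K) = 18 (n(K) = 12 + 6 = 18)
I(a) = -72 (I(a) = 8*(9 - 18) = 8*(-9) = -72)
(I(n(-26)) - 652*(-642 + V(22))) - 1*(-662148) = (-72 - 652*(-642 + 8)) - 1*(-662148) = (-72 - 652*(-634)) + 662148 = (-72 - 1*(-413368)) + 662148 = (-72 + 413368) + 662148 = 413296 + 662148 = 1075444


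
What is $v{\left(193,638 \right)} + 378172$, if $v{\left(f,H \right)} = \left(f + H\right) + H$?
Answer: $379641$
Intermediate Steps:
$v{\left(f,H \right)} = f + 2 H$ ($v{\left(f,H \right)} = \left(H + f\right) + H = f + 2 H$)
$v{\left(193,638 \right)} + 378172 = \left(193 + 2 \cdot 638\right) + 378172 = \left(193 + 1276\right) + 378172 = 1469 + 378172 = 379641$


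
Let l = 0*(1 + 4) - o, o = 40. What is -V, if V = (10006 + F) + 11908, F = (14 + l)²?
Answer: -22590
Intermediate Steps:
l = -40 (l = 0*(1 + 4) - 1*40 = 0*5 - 40 = 0 - 40 = -40)
F = 676 (F = (14 - 40)² = (-26)² = 676)
V = 22590 (V = (10006 + 676) + 11908 = 10682 + 11908 = 22590)
-V = -1*22590 = -22590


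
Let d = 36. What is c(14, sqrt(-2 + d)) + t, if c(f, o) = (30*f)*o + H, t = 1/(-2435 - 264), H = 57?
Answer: 153842/2699 + 420*sqrt(34) ≈ 2506.0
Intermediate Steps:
t = -1/2699 (t = 1/(-2699) = -1/2699 ≈ -0.00037051)
c(f, o) = 57 + 30*f*o (c(f, o) = (30*f)*o + 57 = 30*f*o + 57 = 57 + 30*f*o)
c(14, sqrt(-2 + d)) + t = (57 + 30*14*sqrt(-2 + 36)) - 1/2699 = (57 + 30*14*sqrt(34)) - 1/2699 = (57 + 420*sqrt(34)) - 1/2699 = 153842/2699 + 420*sqrt(34)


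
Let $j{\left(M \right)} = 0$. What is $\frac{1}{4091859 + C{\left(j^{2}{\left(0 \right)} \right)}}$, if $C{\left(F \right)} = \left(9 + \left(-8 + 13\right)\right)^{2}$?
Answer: $\frac{1}{4092055} \approx 2.4438 \cdot 10^{-7}$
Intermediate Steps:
$C{\left(F \right)} = 196$ ($C{\left(F \right)} = \left(9 + 5\right)^{2} = 14^{2} = 196$)
$\frac{1}{4091859 + C{\left(j^{2}{\left(0 \right)} \right)}} = \frac{1}{4091859 + 196} = \frac{1}{4092055}$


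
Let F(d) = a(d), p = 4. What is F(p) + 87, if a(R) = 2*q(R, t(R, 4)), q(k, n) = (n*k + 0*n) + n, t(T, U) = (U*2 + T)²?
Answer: 1527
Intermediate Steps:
t(T, U) = (T + 2*U)² (t(T, U) = (2*U + T)² = (T + 2*U)²)
q(k, n) = n + k*n (q(k, n) = (k*n + 0) + n = k*n + n = n + k*n)
a(R) = 2*(8 + R)²*(1 + R) (a(R) = 2*((R + 2*4)²*(1 + R)) = 2*((R + 8)²*(1 + R)) = 2*((8 + R)²*(1 + R)) = 2*(8 + R)²*(1 + R))
F(d) = 2*(8 + d)²*(1 + d)
F(p) + 87 = 2*(8 + 4)²*(1 + 4) + 87 = 2*12²*5 + 87 = 2*144*5 + 87 = 1440 + 87 = 1527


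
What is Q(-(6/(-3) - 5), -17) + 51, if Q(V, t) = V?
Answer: 58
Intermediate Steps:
Q(-(6/(-3) - 5), -17) + 51 = -(6/(-3) - 5) + 51 = -(6*(-⅓) - 5) + 51 = -(-2 - 5) + 51 = -1*(-7) + 51 = 7 + 51 = 58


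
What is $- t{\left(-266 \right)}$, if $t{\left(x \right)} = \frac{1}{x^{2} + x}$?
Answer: $- \frac{1}{70490} \approx -1.4186 \cdot 10^{-5}$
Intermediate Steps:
$t{\left(x \right)} = \frac{1}{x + x^{2}}$
$- t{\left(-266 \right)} = - \frac{1}{\left(-266\right) \left(1 - 266\right)} = - \frac{-1}{266 \left(-265\right)} = - \frac{\left(-1\right) \left(-1\right)}{266 \cdot 265} = \left(-1\right) \frac{1}{70490} = - \frac{1}{70490}$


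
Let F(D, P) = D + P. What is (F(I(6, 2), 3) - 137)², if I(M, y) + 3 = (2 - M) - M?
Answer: 21609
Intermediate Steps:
I(M, y) = -1 - 2*M (I(M, y) = -3 + ((2 - M) - M) = -3 + (2 - 2*M) = -1 - 2*M)
(F(I(6, 2), 3) - 137)² = (((-1 - 2*6) + 3) - 137)² = (((-1 - 12) + 3) - 137)² = ((-13 + 3) - 137)² = (-10 - 137)² = (-147)² = 21609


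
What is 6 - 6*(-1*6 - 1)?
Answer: 48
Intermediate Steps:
6 - 6*(-1*6 - 1) = 6 - 6*(-6 - 1) = 6 - 6*(-7) = 6 + 42 = 48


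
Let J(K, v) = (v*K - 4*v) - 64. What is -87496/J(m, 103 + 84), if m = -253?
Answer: 87496/48123 ≈ 1.8182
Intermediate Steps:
J(K, v) = -64 - 4*v + K*v (J(K, v) = (K*v - 4*v) - 64 = (-4*v + K*v) - 64 = -64 - 4*v + K*v)
-87496/J(m, 103 + 84) = -87496/(-64 - 4*(103 + 84) - 253*(103 + 84)) = -87496/(-64 - 4*187 - 253*187) = -87496/(-64 - 748 - 47311) = -87496/(-48123) = -87496*(-1/48123) = 87496/48123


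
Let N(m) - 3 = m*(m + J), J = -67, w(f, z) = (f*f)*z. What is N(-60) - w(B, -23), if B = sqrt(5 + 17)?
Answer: 8129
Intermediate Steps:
B = sqrt(22) ≈ 4.6904
w(f, z) = z*f**2 (w(f, z) = f**2*z = z*f**2)
N(m) = 3 + m*(-67 + m) (N(m) = 3 + m*(m - 67) = 3 + m*(-67 + m))
N(-60) - w(B, -23) = (3 + (-60)**2 - 67*(-60)) - (-23)*(sqrt(22))**2 = (3 + 3600 + 4020) - (-23)*22 = 7623 - 1*(-506) = 7623 + 506 = 8129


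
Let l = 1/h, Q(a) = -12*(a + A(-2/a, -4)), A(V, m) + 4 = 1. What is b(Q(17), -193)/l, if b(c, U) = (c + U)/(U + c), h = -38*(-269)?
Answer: 10222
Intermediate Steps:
A(V, m) = -3 (A(V, m) = -4 + 1 = -3)
h = 10222
Q(a) = 36 - 12*a (Q(a) = -12*(a - 3) = -12*(-3 + a) = 36 - 12*a)
b(c, U) = 1 (b(c, U) = (U + c)/(U + c) = 1)
l = 1/10222 ≈ 9.7828e-5
b(Q(17), -193)/l = 1/(1/10222) = 1*10222 = 10222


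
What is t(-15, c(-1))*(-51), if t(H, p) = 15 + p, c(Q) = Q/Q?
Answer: -816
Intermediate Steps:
c(Q) = 1
t(-15, c(-1))*(-51) = (15 + 1)*(-51) = 16*(-51) = -816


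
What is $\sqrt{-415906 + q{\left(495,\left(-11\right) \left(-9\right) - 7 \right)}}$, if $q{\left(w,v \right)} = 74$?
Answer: $2 i \sqrt{103958} \approx 644.85 i$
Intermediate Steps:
$\sqrt{-415906 + q{\left(495,\left(-11\right) \left(-9\right) - 7 \right)}} = \sqrt{-415906 + 74} = \sqrt{-415832} = 2 i \sqrt{103958}$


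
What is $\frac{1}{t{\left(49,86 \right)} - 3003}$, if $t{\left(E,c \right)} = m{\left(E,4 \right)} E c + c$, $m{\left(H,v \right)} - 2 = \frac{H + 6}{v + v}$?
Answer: $\frac{4}{137929} \approx 2.9 \cdot 10^{-5}$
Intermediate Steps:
$m{\left(H,v \right)} = 2 + \frac{6 + H}{2 v}$ ($m{\left(H,v \right)} = 2 + \frac{H + 6}{v + v} = 2 + \frac{6 + H}{2 v}$)
$t{\left(E,c \right)} = c + E c \left(\frac{11}{4} + \frac{E}{8}\right)$ ($t{\left(E,c \right)} = \frac{6 + E + 4 \cdot 4}{2 \cdot 4} E c + c = \frac{1}{2} \cdot \frac{1}{4} \left(6 + E + 16\right) E c + c = \frac{1}{2} \cdot \frac{1}{4} \left(22 + E\right) E c + c = \left(\frac{11}{4} + \frac{E}{8}\right) E c + c = E \left(\frac{11}{4} + \frac{E}{8}\right) c + c = E c \left(\frac{11}{4} + \frac{E}{8}\right) + c = c + E c \left(\frac{11}{4} + \frac{E}{8}\right)$)
$\frac{1}{t{\left(49,86 \right)} - 3003} = \frac{1}{\frac{1}{8} \cdot 86 \left(8 + 49 \left(22 + 49\right)\right) - 3003} = \frac{1}{\frac{1}{8} \cdot 86 \left(8 + 49 \cdot 71\right) - 3003} = \frac{1}{\frac{1}{8} \cdot 86 \left(8 + 3479\right) - 3003} = \frac{1}{\frac{1}{8} \cdot 86 \cdot 3487 - 3003} = \frac{1}{\frac{149941}{4} - 3003} = \frac{1}{\frac{137929}{4}} = \frac{4}{137929}$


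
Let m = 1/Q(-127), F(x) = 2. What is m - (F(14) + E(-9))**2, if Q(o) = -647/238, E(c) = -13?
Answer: -78525/647 ≈ -121.37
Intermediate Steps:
Q(o) = -647/238 (Q(o) = -647*1/238 = -647/238)
m = -238/647 (m = 1/(-647/238) = -238/647 ≈ -0.36785)
m - (F(14) + E(-9))**2 = -238/647 - (2 - 13)**2 = -238/647 - 1*(-11)**2 = -238/647 - 1*121 = -238/647 - 121 = -78525/647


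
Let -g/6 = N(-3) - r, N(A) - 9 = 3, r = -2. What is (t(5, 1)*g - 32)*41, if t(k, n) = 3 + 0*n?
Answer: -11644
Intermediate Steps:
N(A) = 12 (N(A) = 9 + 3 = 12)
t(k, n) = 3 (t(k, n) = 3 + 0 = 3)
g = -84 (g = -6*(12 - 1*(-2)) = -6*(12 + 2) = -6*14 = -84)
(t(5, 1)*g - 32)*41 = (3*(-84) - 32)*41 = (-252 - 32)*41 = -284*41 = -11644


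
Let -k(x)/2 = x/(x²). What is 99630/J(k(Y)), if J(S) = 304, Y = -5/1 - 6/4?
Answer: 49815/152 ≈ 327.73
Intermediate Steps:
Y = -13/2 (Y = -5*1 - 6*¼ = -5 - 3/2 = -13/2 ≈ -6.5000)
k(x) = -2/x (k(x) = -2*x/(x²) = -2*x/x² = -2/x)
99630/J(k(Y)) = 99630/304 = 99630*(1/304) = 49815/152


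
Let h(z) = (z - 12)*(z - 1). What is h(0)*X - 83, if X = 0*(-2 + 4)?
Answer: -83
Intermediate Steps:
h(z) = (-1 + z)*(-12 + z) (h(z) = (-12 + z)*(-1 + z) = (-1 + z)*(-12 + z))
X = 0 (X = 0*2 = 0)
h(0)*X - 83 = (12 + 0² - 13*0)*0 - 83 = (12 + 0 + 0)*0 - 83 = 12*0 - 83 = 0 - 83 = -83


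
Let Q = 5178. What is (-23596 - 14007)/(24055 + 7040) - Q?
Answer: -161047513/31095 ≈ -5179.2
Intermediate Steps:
(-23596 - 14007)/(24055 + 7040) - Q = (-23596 - 14007)/(24055 + 7040) - 1*5178 = -37603/31095 - 5178 = -161047513/31095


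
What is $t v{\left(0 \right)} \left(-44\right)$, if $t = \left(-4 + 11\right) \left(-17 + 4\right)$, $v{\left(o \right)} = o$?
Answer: $0$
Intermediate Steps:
$t = -91$ ($t = 7 \left(-13\right) = -91$)
$t v{\left(0 \right)} \left(-44\right) = \left(-91\right) 0 \left(-44\right) = 0 \left(-44\right) = 0$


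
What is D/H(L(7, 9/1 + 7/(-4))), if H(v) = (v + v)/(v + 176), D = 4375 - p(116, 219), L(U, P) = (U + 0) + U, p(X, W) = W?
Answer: 197410/7 ≈ 28201.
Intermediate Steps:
L(U, P) = 2*U (L(U, P) = U + U = 2*U)
D = 4156 (D = 4375 - 1*219 = 4375 - 219 = 4156)
H(v) = 2*v/(176 + v) (H(v) = (2*v)/(176 + v) = 2*v/(176 + v))
D/H(L(7, 9/1 + 7/(-4))) = 4156/((2*(2*7)/(176 + 2*7))) = 4156/((2*14/(176 + 14))) = 4156/((2*14/190)) = 4156/((2*14*(1/190))) = 4156/(14/95) = 4156*(95/14) = 197410/7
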